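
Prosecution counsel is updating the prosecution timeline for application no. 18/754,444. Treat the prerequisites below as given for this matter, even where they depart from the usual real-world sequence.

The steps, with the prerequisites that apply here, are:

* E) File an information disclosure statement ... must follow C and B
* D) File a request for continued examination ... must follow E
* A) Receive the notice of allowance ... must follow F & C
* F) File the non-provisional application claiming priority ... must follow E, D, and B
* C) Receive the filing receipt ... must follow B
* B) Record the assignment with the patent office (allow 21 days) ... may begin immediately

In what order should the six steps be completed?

B → C → E → D → F → A

B is the only step with nothing outstanding, so it goes first.
C needed B, now all done → C.
Next only E has its prerequisites met → E.
Next only D has its prerequisites met → D.
F is the only step now ready → F.
A is the only step now ready → A.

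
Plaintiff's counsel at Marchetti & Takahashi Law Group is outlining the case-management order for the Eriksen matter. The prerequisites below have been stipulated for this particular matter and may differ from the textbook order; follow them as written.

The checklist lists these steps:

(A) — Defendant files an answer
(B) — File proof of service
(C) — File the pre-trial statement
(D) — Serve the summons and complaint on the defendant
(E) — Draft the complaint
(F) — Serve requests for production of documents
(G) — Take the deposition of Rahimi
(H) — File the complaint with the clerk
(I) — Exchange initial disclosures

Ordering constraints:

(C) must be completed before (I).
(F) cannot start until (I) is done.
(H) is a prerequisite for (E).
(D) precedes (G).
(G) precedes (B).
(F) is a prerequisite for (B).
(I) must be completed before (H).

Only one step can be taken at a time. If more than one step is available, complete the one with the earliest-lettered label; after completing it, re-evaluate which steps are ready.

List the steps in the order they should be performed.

(A) → (C) → (D) → (G) → (I) → (F) → (B) → (H) → (E)

(A), (C) and (D) have no prerequisites; (A) has the earlier label, so (A) is first.
Now (C) and (D) have their prerequisites met. (C) has the earlier label, so (C) next.
(D) and (I) are both available; (D) has the earlier label → (D).
Ready: (G) and (I). (G) has the earlier label → (G).
(I) is the only step now ready → (I).
Now (F) and (H) have their prerequisites met. (F) has the earlier label, so (F) next.
Ready: (B) and (H). (B) has the earlier label → (B).
(H) needed (I), now all done → (H).
(E) needed (H), now all done → (E).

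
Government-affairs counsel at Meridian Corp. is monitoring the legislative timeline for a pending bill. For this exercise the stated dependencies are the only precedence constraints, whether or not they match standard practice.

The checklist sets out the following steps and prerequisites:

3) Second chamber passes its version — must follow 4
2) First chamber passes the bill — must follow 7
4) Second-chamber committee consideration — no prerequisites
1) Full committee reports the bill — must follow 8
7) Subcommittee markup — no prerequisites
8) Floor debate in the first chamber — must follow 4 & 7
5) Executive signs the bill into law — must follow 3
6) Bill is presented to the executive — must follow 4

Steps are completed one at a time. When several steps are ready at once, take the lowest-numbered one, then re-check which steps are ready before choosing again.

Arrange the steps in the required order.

4, 3, 5, 6, 7, 2, 8, 1

Nothing is required for 4 and 7. 4 has the earlier label → 4 first.
3 and 6 now also ready, so the ready set is {3, 6, 7}; 3 has the earlier label → 3.
5 now also ready, so the ready set is {5, 6, 7}; 5 has the earlier label → 5.
Now 6 and 7 have their prerequisites met. 6 has the earlier label, so 6 next.
7 is the only step now ready → 7.
Now 2 and 8 have their prerequisites met. 2 has the earlier label, so 2 next.
8 needed 4 and 7, now all done → 8.
1 needed 8, now all done → 1.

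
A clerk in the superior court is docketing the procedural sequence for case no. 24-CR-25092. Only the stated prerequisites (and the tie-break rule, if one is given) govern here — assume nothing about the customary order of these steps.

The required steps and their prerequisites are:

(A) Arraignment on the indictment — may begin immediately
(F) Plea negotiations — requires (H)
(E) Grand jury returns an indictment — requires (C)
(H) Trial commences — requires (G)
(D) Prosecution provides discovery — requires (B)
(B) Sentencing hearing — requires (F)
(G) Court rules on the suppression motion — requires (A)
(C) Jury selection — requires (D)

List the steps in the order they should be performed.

(A) → (G) → (H) → (F) → (B) → (D) → (C) → (E)

(A) is the only step with nothing outstanding, so it goes first.
(G) is the only step now ready → (G).
(H) needed (G), now all done → (H).
That leaves (F) as the only ready step → (F).
Next only (B) has its prerequisites met → (B).
(D) needed (B), now all done → (D).
That leaves (C) as the only ready step → (C).
(E) needed (C), now all done → (E).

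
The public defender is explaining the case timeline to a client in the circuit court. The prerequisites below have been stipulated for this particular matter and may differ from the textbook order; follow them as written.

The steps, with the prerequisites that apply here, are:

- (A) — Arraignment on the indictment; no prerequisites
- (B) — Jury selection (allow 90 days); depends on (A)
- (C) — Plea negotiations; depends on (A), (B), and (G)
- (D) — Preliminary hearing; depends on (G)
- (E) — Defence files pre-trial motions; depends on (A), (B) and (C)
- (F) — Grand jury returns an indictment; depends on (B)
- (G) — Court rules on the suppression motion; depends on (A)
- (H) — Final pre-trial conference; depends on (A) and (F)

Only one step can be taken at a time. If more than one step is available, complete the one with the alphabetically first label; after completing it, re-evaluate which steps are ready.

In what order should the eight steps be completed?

(A), (B), (F), (G), (C), (D), (E), (H)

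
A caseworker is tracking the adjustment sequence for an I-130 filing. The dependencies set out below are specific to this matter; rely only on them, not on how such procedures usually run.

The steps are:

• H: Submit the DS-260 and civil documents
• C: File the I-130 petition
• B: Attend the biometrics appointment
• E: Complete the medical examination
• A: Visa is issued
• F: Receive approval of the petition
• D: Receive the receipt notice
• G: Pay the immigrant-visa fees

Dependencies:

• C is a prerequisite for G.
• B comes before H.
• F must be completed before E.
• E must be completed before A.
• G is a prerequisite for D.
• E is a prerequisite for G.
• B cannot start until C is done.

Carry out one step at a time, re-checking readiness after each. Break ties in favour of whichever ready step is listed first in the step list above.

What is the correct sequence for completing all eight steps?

C B H F E A G D

C and F have no prerequisites; C is listed earlier, so C is first.
B now also ready, so the ready set is {B, F}; B is listed earlier → B.
H now also ready, so the ready set is {H, F}; H is listed earlier → H.
F is the only step now ready → F.
E needed F, now all done → E.
Ready: A and G. A is listed earlier → A.
Next only G has its prerequisites met → G.
D is the only step now ready → D.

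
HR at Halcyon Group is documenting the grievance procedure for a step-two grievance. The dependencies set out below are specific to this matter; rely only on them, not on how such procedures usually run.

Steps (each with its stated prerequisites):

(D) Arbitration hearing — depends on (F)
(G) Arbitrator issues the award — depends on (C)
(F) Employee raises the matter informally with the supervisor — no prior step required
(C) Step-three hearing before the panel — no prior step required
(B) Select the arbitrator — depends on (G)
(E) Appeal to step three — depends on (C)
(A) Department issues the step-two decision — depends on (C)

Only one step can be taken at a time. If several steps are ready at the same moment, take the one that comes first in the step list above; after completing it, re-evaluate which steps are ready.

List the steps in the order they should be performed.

(F) and (C) have no prerequisites; (F) is listed earlier, so (F) is first.
Now (D) and (C) have their prerequisites met. (D) is listed earlier, so (D) next.
That leaves (C) as the only ready step → (C).
Now (G), (E) and (A) have their prerequisites met. (G) is listed earlier, so (G) next.
(B) now also ready, so the ready set is {(B), (E), (A)}; (B) is listed earlier → (B).
Now (E) and (A) have their prerequisites met. (E) is listed earlier, so (E) next.
Next only (A) has its prerequisites met → (A).

(F), (D), (C), (G), (B), (E), (A)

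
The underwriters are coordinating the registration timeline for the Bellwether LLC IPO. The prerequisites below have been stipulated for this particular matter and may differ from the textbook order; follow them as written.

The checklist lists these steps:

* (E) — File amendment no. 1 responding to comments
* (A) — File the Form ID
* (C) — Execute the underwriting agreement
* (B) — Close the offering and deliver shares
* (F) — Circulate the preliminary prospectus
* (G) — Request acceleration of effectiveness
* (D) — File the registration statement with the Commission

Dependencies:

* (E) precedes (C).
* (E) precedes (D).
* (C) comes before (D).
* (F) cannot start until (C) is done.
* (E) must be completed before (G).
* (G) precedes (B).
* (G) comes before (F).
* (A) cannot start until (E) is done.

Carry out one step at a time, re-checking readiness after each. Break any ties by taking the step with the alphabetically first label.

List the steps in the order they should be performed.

(E), (A), (C), (D), (G), (B), (F)

Only (E) has no prerequisites, so it is first.
(A), (C) and (G) are all available; (A) has the earlier label → (A).
Ready: (C) and (G). (C) has the earlier label → (C).
Ready: (D) and (G). (D) has the earlier label → (D).
That leaves (G) as the only ready step → (G).
Now (B) and (F) have their prerequisites met. (B) has the earlier label, so (B) next.
That leaves (F) as the only ready step → (F).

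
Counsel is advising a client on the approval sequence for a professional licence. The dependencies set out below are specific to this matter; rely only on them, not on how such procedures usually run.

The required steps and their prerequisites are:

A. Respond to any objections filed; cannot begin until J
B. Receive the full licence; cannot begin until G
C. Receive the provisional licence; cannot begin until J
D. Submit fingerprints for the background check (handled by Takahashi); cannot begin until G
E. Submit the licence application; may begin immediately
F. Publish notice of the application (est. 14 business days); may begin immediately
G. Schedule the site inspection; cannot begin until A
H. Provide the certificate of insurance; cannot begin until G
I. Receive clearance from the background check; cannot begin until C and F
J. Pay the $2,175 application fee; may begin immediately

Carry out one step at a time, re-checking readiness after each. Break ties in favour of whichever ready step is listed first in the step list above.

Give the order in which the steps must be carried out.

E F J A C G B D H I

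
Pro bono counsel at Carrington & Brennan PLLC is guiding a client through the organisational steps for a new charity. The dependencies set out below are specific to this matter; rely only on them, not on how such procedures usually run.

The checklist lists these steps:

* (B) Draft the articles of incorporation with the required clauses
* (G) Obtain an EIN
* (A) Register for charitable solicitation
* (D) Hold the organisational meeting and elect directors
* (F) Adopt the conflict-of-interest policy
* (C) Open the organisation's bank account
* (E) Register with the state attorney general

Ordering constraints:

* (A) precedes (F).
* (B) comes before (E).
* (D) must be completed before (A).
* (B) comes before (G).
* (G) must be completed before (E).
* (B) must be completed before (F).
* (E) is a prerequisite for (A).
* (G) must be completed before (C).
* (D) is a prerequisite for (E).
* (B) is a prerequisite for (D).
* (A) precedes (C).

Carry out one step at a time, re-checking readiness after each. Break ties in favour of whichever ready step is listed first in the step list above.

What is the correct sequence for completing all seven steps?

(B), (G), (D), (E), (A), (F), (C)

(B) is the only step with nothing outstanding, so it goes first.
Now (G) and (D) have their prerequisites met. (G) is listed earlier, so (G) next.
Next only (D) has its prerequisites met → (D).
(E) needed (B), (G) and (D), now all done → (E).
(A) needed (D) and (E), now all done → (A).
(F) and (C) are both available; (F) is listed earlier → (F).
That leaves (C) as the only ready step → (C).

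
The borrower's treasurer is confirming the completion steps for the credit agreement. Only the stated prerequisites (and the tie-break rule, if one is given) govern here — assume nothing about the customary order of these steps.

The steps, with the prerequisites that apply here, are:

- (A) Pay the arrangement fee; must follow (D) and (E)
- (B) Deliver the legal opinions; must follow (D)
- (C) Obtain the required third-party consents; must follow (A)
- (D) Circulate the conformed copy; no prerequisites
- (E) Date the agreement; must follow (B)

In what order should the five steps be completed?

(D) → (B) → (E) → (A) → (C)

Only (D) has no prerequisites, so it is first.
(B) is the only step now ready → (B).
(E) needed (B), now all done → (E).
Next only (A) has its prerequisites met → (A).
(C) is the only step now ready → (C).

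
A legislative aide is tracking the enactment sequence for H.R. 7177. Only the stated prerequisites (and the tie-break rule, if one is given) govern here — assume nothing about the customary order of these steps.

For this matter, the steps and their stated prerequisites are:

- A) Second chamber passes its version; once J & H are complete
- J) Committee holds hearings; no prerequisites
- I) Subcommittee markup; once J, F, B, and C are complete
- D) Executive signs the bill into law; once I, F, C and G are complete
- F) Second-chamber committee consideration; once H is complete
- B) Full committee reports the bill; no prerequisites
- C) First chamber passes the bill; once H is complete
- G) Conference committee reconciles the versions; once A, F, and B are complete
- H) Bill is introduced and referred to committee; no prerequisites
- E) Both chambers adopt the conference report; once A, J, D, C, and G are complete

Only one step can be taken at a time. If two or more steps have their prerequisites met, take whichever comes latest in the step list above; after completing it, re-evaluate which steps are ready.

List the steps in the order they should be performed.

H, B and J have no prerequisites; H is listed later, so H is first.
C and F now also ready, so the ready set is {C, B, F, J}; C is listed later → C.
Ready: B, F and J. B is listed later → B.
F and J are both available; F is listed later → F.
J is the only step now ready → J.
Ready: I and A. I is listed later → I.
A needed H and J, now all done → A.
G needed B, F and A, now all done → G.
D is the only step now ready → D.
E needed G, C, D, J and A, now all done → E.

H, C, B, F, J, I, A, G, D, E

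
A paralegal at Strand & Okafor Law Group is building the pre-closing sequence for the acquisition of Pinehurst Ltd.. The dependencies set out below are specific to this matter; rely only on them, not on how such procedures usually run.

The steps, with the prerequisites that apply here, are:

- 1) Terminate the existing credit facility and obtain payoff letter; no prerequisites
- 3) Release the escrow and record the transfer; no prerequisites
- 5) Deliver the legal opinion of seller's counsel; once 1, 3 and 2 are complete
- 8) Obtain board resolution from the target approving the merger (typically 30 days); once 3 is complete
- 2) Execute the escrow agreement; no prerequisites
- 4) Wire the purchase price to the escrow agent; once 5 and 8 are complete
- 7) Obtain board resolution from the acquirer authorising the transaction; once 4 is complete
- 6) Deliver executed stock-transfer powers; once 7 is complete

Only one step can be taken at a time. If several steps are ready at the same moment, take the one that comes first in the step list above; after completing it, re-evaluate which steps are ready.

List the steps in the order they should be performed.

1, 3, 8, 2, 5, 4, 7, 6

1, 3 and 2 have no prerequisites; 1 is listed earlier, so 1 is first.
Now 3 and 2 have their prerequisites met. 3 is listed earlier, so 3 next.
8 now also ready, so the ready set is {8, 2}; 8 is listed earlier → 8.
That leaves 2 as the only ready step → 2.
That leaves 5 as the only ready step → 5.
That leaves 4 as the only ready step → 4.
Next only 7 has its prerequisites met → 7.
That leaves 6 as the only ready step → 6.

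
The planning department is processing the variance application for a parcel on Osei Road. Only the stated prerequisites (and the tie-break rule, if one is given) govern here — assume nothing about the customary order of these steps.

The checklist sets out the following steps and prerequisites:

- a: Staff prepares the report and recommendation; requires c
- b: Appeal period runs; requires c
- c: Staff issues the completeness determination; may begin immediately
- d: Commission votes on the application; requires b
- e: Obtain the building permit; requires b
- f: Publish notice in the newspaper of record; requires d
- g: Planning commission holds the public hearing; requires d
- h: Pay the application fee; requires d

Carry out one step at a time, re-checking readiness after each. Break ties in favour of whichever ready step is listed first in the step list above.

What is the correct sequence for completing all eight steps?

c → a → b → d → e → f → g → h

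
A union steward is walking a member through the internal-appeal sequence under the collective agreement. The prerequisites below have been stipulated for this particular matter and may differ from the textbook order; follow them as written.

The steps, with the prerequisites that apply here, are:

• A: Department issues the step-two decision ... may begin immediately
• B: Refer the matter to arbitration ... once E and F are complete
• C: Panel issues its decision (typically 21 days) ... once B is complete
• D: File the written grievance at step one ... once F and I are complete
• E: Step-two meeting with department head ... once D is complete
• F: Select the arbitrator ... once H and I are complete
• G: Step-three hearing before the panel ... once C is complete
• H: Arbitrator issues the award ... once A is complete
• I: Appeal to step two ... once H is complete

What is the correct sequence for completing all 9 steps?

A H I F D E B C G

A is the only step with nothing outstanding, so it goes first.
H needed A, now all done → H.
I needed H, now all done → I.
Next only F has its prerequisites met → F.
D needed F and I, now all done → D.
E needed D, now all done → E.
Next only B has its prerequisites met → B.
C needed B, now all done → C.
G is the only step now ready → G.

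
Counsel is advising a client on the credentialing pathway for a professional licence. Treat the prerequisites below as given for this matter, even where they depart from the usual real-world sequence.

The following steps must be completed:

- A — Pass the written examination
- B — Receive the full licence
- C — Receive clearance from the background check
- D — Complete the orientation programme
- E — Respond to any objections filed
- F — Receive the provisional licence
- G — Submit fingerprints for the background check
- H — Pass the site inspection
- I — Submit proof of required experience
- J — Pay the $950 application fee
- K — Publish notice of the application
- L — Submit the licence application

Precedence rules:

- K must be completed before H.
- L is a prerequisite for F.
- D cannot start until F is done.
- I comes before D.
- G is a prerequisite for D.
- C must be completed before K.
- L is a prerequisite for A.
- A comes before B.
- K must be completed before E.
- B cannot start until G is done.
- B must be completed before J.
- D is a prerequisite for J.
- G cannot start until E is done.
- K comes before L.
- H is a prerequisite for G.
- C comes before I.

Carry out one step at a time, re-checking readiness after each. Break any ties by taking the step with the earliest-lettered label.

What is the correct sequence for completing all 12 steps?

C, I, K, E, H, G, L, A, B, F, D, J

C is the only step with nothing outstanding, so it goes first.
Now I and K have their prerequisites met. I has the earlier label, so I next.
Next only K has its prerequisites met → K.
E, H and L are all available; E has the earlier label → E.
Now H and L have their prerequisites met. H has the earlier label, so H next.
Now G and L have their prerequisites met. G has the earlier label, so G next.
L is the only step now ready → L.
Now A and F have their prerequisites met. A has the earlier label, so A next.
Now B and F have their prerequisites met. B has the earlier label, so B next.
F needed L, now all done → F.
D is the only step now ready → D.
Next only J has its prerequisites met → J.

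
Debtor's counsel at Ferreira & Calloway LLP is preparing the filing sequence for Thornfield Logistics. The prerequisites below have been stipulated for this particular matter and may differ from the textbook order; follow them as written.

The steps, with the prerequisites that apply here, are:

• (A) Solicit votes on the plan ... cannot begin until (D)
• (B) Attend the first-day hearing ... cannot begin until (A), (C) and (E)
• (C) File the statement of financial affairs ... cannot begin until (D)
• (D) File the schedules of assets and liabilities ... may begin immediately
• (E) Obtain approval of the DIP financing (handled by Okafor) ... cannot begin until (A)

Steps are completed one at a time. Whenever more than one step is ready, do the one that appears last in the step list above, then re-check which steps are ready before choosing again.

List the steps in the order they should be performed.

(D) has no prerequisites → (D) first.
Ready: (C) and (A). (C) is listed later → (C).
(A) needed (D), now all done → (A).
(E) is the only step now ready → (E).
(B) needed (E), (C) and (A), now all done → (B).

(D) → (C) → (A) → (E) → (B)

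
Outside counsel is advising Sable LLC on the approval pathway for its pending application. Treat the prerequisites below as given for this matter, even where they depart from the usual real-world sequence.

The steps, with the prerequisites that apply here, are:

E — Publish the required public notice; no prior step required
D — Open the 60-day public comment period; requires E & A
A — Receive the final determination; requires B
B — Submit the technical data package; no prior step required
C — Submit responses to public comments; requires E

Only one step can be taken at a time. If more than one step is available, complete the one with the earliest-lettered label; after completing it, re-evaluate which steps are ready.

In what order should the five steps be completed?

B and E have no prerequisites; B has the earlier label, so B is first.
A now also ready, so the ready set is {A, E}; A has the earlier label → A.
That leaves E as the only ready step → E.
Now C and D have their prerequisites met. C has the earlier label, so C next.
D is the only step now ready → D.

B → A → E → C → D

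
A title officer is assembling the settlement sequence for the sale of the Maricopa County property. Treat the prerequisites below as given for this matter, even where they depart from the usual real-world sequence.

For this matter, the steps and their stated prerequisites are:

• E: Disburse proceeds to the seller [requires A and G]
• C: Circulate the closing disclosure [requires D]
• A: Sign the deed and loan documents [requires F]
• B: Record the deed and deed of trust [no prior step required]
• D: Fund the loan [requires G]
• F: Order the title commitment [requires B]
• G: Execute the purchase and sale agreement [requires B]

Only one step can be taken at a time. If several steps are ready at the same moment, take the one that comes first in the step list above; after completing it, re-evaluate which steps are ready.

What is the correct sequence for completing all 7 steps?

Only B has no prerequisites, so it is first.
F and G are both available; F is listed earlier → F.
A now also ready, so the ready set is {A, G}; A is listed earlier → A.
G is the only step now ready → G.
E and D are both available; E is listed earlier → E.
D is the only step now ready → D.
C needed D, now all done → C.

B → F → A → G → E → D → C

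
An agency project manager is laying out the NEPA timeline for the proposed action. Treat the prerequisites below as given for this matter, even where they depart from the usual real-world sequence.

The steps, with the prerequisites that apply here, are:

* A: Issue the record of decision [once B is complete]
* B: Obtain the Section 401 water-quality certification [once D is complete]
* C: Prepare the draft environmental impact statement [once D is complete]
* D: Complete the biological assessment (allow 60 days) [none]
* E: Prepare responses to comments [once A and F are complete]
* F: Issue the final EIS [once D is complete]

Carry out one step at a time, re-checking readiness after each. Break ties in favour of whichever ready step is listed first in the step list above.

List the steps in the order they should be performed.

D, B, A, C, F, E

D has no prerequisites → D first.
Now B, C and F have their prerequisites met. B is listed earlier, so B next.
Ready: A, C and F. A is listed earlier → A.
C and F are both available; C is listed earlier → C.
F needed D, now all done → F.
E is the only step now ready → E.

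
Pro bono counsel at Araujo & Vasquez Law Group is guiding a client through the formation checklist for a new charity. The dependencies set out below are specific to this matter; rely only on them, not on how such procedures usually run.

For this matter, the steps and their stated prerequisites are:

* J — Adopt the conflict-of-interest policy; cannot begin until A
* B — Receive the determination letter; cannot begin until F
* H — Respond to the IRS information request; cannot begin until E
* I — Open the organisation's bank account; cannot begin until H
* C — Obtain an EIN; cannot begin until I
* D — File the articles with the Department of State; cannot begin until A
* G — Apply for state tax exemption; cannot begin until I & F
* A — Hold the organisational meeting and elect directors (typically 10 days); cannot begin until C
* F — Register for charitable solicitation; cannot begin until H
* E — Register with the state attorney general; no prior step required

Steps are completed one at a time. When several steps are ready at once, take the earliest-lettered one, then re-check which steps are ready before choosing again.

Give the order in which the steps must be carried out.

E → H → F → B → I → C → A → D → G → J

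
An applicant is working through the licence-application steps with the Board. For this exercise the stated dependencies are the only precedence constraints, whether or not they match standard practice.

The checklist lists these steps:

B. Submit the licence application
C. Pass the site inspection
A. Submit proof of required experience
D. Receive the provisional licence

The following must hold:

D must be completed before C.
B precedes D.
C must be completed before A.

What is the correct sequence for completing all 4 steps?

B → D → C → A

Only B has no prerequisites, so it is first.
D needed B, now all done → D.
That leaves C as the only ready step → C.
That leaves A as the only ready step → A.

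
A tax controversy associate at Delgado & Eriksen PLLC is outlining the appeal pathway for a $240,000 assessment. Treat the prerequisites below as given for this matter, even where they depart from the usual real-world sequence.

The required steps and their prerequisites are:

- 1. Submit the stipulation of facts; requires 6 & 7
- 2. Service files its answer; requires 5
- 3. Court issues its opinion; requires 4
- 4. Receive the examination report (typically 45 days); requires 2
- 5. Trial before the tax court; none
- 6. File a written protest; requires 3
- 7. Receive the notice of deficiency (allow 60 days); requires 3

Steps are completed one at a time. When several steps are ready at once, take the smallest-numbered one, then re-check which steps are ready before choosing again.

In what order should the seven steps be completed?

5 is the only step with nothing outstanding, so it goes first.
2 needed 5, now all done → 2.
That leaves 4 as the only ready step → 4.
That leaves 3 as the only ready step → 3.
Ready: 6 and 7. 6 has the earlier label → 6.
7 needed 3, now all done → 7.
1 is the only step now ready → 1.

5 2 4 3 6 7 1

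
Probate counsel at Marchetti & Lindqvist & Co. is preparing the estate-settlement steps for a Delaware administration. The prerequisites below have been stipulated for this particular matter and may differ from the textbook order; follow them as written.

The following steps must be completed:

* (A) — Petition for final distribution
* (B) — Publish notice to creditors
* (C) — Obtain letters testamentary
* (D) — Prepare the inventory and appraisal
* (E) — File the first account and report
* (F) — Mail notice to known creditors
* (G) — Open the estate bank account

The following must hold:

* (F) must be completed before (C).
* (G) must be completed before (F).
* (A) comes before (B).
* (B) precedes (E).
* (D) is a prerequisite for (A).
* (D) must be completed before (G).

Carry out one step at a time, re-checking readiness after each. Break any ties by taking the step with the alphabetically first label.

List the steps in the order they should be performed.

(D) has no prerequisites → (D) first.
Ready: (A) and (G). (A) has the earlier label → (A).
(B) now also ready, so the ready set is {(B), (G)}; (B) has the earlier label → (B).
(E) now also ready, so the ready set is {(E), (G)}; (E) has the earlier label → (E).
(G) needed (D), now all done → (G).
That leaves (F) as the only ready step → (F).
Next only (C) has its prerequisites met → (C).

(D), (A), (B), (E), (G), (F), (C)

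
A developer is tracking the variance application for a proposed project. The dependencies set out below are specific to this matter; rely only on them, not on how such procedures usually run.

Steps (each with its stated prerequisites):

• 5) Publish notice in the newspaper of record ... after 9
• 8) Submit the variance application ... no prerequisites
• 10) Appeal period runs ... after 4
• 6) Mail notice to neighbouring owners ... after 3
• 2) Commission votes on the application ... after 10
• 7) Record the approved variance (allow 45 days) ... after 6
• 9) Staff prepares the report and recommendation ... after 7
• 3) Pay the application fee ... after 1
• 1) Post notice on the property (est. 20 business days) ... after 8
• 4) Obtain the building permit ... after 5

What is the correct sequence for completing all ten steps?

8 has no prerequisites → 8 first.
1 needed 8, now all done → 1.
Next only 3 has its prerequisites met → 3.
6 needed 3, now all done → 6.
Next only 7 has its prerequisites met → 7.
9 needed 7, now all done → 9.
Next only 5 has its prerequisites met → 5.
4 is the only step now ready → 4.
10 is the only step now ready → 10.
2 needed 10, now all done → 2.

8 1 3 6 7 9 5 4 10 2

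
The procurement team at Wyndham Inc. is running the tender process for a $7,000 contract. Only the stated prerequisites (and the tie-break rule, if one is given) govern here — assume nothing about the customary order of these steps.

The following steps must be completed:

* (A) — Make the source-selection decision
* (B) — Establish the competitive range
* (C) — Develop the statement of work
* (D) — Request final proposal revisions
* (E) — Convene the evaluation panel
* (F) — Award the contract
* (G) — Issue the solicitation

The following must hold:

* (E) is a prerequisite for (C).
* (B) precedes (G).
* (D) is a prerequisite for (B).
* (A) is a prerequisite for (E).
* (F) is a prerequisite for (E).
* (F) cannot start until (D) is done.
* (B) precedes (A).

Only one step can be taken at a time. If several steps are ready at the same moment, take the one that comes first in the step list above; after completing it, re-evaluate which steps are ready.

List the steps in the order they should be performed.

(D) is the only step with nothing outstanding, so it goes first.
Ready: (B) and (F). (B) is listed earlier → (B).
(A), (F) and (G) are all available; (A) is listed earlier → (A).
Ready: (F) and (G). (F) is listed earlier → (F).
Ready: (E) and (G). (E) is listed earlier → (E).
(C) and (G) are both available; (C) is listed earlier → (C).
(G) needed (B), now all done → (G).

(D), (B), (A), (F), (E), (C), (G)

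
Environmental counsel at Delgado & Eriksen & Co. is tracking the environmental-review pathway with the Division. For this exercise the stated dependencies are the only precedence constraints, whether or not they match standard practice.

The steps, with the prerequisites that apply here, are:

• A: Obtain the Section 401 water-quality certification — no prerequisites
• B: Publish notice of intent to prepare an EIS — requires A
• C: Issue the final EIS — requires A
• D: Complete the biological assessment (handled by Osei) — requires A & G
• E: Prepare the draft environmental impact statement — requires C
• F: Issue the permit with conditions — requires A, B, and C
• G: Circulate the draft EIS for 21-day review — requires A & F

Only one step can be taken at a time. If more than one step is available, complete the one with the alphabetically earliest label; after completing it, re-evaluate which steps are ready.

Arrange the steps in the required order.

A is the only step with nothing outstanding, so it goes first.
Ready: B and C. B has the earlier label → B.
C is the only step now ready → C.
Ready: E and F. E has the earlier label → E.
Next only F has its prerequisites met → F.
Next only G has its prerequisites met → G.
D is the only step now ready → D.

A, B, C, E, F, G, D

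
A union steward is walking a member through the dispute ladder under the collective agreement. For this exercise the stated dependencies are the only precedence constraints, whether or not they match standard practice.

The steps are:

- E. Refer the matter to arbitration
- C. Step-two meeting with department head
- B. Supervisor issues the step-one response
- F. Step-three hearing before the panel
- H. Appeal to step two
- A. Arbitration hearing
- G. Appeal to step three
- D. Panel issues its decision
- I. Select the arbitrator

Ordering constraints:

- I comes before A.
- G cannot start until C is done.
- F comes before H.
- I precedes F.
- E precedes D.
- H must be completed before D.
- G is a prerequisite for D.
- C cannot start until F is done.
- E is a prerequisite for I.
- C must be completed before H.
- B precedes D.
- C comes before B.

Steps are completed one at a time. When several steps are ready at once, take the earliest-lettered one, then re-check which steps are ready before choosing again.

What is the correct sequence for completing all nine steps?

E, I, A, F, C, B, G, H, D

E is the only step with nothing outstanding, so it goes first.
I needed E, now all done → I.
A and F are both available; A has the earlier label → A.
F needed I, now all done → F.
That leaves C as the only ready step → C.
Ready: B, G and H. B has the earlier label → B.
G and H are both available; G has the earlier label → G.
That leaves H as the only ready step → H.
D is the only step now ready → D.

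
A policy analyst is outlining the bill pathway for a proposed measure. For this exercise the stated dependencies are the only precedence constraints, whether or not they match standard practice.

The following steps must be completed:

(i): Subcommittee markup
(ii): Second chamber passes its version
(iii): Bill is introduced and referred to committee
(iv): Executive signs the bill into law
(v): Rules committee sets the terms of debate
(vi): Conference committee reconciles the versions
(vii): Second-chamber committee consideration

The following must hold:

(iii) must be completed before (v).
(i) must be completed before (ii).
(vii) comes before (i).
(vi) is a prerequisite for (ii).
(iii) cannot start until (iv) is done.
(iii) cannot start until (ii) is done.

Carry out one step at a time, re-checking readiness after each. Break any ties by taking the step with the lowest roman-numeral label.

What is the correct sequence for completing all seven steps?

(iv) → (vi) → (vii) → (i) → (ii) → (iii) → (v)

(iv), (vi) and (vii) have no prerequisites; (iv) has the earlier label, so (iv) is first.
(vi) and (vii) are both available; (vi) has the earlier label → (vi).
That leaves (vii) as the only ready step → (vii).
(i) is the only step now ready → (i).
That leaves (ii) as the only ready step → (ii).
(iii) needed (ii) and (iv), now all done → (iii).
(v) is the only step now ready → (v).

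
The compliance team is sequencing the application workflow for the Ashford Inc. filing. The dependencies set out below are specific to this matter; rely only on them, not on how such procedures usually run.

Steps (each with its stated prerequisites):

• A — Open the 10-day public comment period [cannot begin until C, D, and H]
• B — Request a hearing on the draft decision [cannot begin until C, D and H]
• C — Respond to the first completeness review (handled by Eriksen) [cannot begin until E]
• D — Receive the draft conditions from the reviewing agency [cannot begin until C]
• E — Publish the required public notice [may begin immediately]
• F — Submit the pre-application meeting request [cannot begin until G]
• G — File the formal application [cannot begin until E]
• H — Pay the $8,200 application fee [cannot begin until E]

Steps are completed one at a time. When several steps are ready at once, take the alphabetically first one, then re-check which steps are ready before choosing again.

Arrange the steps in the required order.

E, C, D, G, F, H, A, B

E is the only step with nothing outstanding, so it goes first.
Now C, G and H have their prerequisites met. C has the earlier label, so C next.
D now also ready, so the ready set is {D, G, H}; D has the earlier label → D.
G and H are both available; G has the earlier label → G.
F now also ready, so the ready set is {F, H}; F has the earlier label → F.
H needed E, now all done → H.
A and B are both available; A has the earlier label → A.
That leaves B as the only ready step → B.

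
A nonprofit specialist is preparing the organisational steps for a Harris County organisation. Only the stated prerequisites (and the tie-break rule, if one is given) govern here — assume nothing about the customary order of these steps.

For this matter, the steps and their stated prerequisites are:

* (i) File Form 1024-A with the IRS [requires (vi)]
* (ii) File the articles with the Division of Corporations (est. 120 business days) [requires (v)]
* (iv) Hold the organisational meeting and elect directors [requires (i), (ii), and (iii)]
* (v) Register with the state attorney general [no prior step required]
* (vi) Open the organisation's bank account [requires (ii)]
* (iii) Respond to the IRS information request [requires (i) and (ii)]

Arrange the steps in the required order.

(v) (ii) (vi) (i) (iii) (iv)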